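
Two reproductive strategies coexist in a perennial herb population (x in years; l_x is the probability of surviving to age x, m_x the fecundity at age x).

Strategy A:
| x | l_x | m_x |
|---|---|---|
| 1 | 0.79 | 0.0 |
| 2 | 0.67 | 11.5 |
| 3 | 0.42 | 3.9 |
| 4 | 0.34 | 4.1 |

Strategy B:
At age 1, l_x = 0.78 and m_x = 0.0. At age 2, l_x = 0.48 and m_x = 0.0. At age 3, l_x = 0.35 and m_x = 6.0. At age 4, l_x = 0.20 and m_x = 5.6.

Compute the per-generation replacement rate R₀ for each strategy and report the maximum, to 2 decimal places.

Strategy A: R₀ = 0.79×0.0 + 0.67×11.5 + 0.42×3.9 + 0.34×4.1 = 10.7370
Strategy B: R₀ = 0.78×0.0 + 0.48×0.0 + 0.35×6.0 + 0.20×5.6 = 3.2200
Highest R₀: strategy A with 10.7370.

10.74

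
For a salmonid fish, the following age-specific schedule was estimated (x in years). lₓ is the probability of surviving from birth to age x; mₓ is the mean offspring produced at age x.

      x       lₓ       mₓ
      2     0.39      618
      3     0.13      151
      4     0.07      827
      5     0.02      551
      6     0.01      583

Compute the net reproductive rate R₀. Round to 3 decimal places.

335.390

R₀ = Σ lₓ mₓ:
  age 2: 0.39 × 618 = 241.0200
  age 3: 0.13 × 151 = 19.6300
  age 4: 0.07 × 827 = 57.8900
  age 5: 0.02 × 551 = 11.0200
  age 6: 0.01 × 583 = 5.8300
R₀ = 241.0200 + 19.6300 + 57.8900 + 11.0200 + 5.8300 = 335.3900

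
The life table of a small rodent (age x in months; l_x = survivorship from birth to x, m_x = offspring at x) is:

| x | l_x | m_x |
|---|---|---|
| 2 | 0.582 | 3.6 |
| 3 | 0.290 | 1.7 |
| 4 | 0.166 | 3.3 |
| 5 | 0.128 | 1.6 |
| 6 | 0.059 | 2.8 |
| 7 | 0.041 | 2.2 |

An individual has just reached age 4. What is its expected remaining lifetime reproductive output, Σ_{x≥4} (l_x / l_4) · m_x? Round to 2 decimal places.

6.07

l_4 = 0.166. Conditional survival from age 4 to x is l_x / l_4.
  x=4: (0.166/0.166) × 3.3 = 3.3000
  x=5: (0.128/0.166) × 1.6 = 1.2337
  x=6: (0.059/0.166) × 2.8 = 0.9952
  x=7: (0.041/0.166) × 2.2 = 0.5434
Sum = 3.3000 + 1.2337 + 0.9952 + 0.5434 = 6.0723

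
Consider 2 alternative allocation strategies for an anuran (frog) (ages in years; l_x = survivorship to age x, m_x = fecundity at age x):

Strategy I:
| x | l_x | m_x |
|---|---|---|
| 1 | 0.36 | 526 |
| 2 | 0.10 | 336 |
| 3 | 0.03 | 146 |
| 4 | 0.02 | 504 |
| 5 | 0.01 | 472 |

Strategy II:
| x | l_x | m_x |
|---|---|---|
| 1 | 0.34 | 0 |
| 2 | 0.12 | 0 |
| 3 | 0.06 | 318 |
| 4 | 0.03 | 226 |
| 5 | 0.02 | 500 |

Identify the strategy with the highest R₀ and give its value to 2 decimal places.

242.14

Strategy I: R₀ = 0.36×526 + 0.10×336 + 0.03×146 + 0.02×504 + 0.01×472 = 242.1400
Strategy II: R₀ = 0.34×0 + 0.12×0 + 0.06×318 + 0.03×226 + 0.02×500 = 35.8600
Highest R₀: strategy I with 242.1400.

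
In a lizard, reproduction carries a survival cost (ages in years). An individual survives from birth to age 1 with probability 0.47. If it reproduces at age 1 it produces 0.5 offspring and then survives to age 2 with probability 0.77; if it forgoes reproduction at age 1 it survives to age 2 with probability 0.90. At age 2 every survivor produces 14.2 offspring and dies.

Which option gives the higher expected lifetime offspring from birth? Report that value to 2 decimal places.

6.01

breed at age 1: R₀ = 0.47 × (0.5 + 0.77 × 14.2) = 0.47 × 11.4340 = 5.3740
delay to age 2: R₀ = 0.47 × (0.90 × 14.2) = 0.47 × 12.7800 = 6.0066
Higher: delay to age 2 (6.0066).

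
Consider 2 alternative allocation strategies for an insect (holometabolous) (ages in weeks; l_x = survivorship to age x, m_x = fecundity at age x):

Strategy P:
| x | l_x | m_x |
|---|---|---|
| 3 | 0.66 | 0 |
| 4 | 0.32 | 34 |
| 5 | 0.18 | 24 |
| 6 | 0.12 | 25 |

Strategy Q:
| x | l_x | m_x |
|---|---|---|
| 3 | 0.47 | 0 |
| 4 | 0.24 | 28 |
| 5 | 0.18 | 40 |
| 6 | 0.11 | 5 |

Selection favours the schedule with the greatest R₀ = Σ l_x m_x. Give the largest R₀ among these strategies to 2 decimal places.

Strategy P: R₀ = 0.66×0 + 0.32×34 + 0.18×24 + 0.12×25 = 18.2000
Strategy Q: R₀ = 0.47×0 + 0.24×28 + 0.18×40 + 0.11×5 = 14.4700
Highest R₀: strategy P with 18.2000.

18.20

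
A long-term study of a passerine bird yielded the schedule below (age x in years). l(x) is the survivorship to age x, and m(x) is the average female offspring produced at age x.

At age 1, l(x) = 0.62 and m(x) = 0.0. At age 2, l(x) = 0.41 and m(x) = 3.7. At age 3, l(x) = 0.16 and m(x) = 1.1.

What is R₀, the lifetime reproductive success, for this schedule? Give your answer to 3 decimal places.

1.693

R₀ = Σ l(x) m(x):
  age 1: 0.62 × 0.0 = 0.0000
  age 2: 0.41 × 3.7 = 1.5170
  age 3: 0.16 × 1.1 = 0.1760
R₀ = 0.0000 + 1.5170 + 0.1760 = 1.6930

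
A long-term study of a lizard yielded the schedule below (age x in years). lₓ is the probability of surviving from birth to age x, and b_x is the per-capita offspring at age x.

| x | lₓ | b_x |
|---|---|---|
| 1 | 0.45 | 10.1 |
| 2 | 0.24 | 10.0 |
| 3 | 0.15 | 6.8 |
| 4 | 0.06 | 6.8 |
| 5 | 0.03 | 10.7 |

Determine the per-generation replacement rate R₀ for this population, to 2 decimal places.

8.69

R₀ = Σ lₓ b_x:
  age 1: 0.45 × 10.1 = 4.5450
  age 2: 0.24 × 10.0 = 2.4000
  age 3: 0.15 × 6.8 = 1.0200
  age 4: 0.06 × 6.8 = 0.4080
  age 5: 0.03 × 10.7 = 0.3210
R₀ = 4.5450 + 2.4000 + 1.0200 + 0.4080 + 0.3210 = 8.6940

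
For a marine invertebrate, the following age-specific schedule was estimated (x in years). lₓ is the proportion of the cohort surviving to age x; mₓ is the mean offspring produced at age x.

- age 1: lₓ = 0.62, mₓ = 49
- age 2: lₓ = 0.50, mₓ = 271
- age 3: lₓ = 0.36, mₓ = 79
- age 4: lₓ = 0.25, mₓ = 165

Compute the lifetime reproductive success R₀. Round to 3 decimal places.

R₀ = Σ lₓ mₓ:
  age 1: 0.62 × 49 = 30.3800
  age 2: 0.50 × 271 = 135.5000
  age 3: 0.36 × 79 = 28.4400
  age 4: 0.25 × 165 = 41.2500
R₀ = 30.3800 + 135.5000 + 28.4400 + 41.2500 = 235.5700

235.570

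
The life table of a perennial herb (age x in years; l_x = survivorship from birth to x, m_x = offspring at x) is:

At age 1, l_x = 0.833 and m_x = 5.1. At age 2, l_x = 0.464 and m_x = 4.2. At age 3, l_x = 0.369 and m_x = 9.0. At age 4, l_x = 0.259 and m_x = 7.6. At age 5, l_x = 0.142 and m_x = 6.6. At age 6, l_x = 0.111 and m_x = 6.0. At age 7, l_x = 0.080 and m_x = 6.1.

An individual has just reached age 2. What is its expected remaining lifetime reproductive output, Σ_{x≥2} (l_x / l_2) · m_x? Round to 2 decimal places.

20.11

l_2 = 0.464. Conditional survival from age 2 to x is l_x / l_2.
  x=2: (0.464/0.464) × 4.2 = 4.2000
  x=3: (0.369/0.464) × 9.0 = 7.1573
  x=4: (0.259/0.464) × 7.6 = 4.2422
  x=5: (0.142/0.464) × 6.6 = 2.0198
  x=6: (0.111/0.464) × 6.0 = 1.4353
  x=7: (0.080/0.464) × 6.1 = 1.0517
Sum = 4.2000 + 7.1573 + 4.2422 + 2.0198 + 1.4353 + 1.0517 = 20.1065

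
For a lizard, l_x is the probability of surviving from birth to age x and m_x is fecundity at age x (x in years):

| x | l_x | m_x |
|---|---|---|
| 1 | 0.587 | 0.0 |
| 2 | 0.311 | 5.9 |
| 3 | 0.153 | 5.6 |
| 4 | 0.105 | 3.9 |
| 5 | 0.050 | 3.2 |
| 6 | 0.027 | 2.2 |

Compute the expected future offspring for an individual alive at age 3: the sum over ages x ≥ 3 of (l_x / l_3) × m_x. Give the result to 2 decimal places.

l_3 = 0.153. Conditional survival from age 3 to x is l_x / l_3.
  x=3: (0.153/0.153) × 5.6 = 5.6000
  x=4: (0.105/0.153) × 3.9 = 2.6765
  x=5: (0.050/0.153) × 3.2 = 1.0458
  x=6: (0.027/0.153) × 2.2 = 0.3882
Sum = 5.6000 + 2.6765 + 1.0458 + 0.3882 = 9.7105

9.71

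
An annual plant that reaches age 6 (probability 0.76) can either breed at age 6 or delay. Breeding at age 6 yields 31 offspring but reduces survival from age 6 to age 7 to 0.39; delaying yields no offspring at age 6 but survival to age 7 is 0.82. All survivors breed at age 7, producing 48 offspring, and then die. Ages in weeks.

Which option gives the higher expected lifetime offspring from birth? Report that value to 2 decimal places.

breed at age 6: R₀ = 0.76 × (31 + 0.39 × 48) = 0.76 × 49.7200 = 37.7872
delay to age 7: R₀ = 0.76 × (0.82 × 48) = 0.76 × 39.3600 = 29.9136
Higher: breed at age 6 (37.7872).

37.79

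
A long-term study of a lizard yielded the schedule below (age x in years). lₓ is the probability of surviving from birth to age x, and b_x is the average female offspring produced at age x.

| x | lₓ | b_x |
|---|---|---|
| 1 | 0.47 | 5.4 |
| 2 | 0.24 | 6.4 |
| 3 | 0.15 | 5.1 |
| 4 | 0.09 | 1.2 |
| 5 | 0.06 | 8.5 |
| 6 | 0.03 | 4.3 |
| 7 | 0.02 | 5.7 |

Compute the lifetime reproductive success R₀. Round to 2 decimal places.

5.70

R₀ = Σ lₓ b_x:
  age 1: 0.47 × 5.4 = 2.5380
  age 2: 0.24 × 6.4 = 1.5360
  age 3: 0.15 × 5.1 = 0.7650
  age 4: 0.09 × 1.2 = 0.1080
  age 5: 0.06 × 8.5 = 0.5100
  age 6: 0.03 × 4.3 = 0.1290
  age 7: 0.02 × 5.7 = 0.1140
R₀ = 2.5380 + 1.5360 + 0.7650 + 0.1080 + 0.5100 + 0.1290 + 0.1140 = 5.7000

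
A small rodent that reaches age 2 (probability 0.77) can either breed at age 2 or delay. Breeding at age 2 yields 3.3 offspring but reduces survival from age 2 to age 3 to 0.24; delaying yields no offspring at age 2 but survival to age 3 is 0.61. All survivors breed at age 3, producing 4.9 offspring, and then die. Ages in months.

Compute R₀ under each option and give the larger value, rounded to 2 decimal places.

3.45

breed at age 2: R₀ = 0.77 × (3.3 + 0.24 × 4.9) = 0.77 × 4.4760 = 3.4465
delay to age 3: R₀ = 0.77 × (0.61 × 4.9) = 0.77 × 2.9890 = 2.3015
Higher: breed at age 2 (3.4465).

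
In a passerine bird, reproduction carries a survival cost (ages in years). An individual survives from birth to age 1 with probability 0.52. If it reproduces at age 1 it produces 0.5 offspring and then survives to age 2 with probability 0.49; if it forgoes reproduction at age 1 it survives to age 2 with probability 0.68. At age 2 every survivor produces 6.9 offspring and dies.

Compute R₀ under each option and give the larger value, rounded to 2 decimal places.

2.44

breed at age 1: R₀ = 0.52 × (0.5 + 0.49 × 6.9) = 0.52 × 3.8810 = 2.0181
delay to age 2: R₀ = 0.52 × (0.68 × 6.9) = 0.52 × 4.6920 = 2.4398
Higher: delay to age 2 (2.4398).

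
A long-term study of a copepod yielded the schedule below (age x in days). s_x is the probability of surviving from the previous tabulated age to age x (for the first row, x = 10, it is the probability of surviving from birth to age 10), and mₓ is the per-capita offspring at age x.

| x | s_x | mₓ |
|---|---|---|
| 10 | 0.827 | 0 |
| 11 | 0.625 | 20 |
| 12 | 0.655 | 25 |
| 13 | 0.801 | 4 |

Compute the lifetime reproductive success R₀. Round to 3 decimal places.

19.886

Survivorship from birth: l_x = s_10·s_11·…·s_x.
  l_10 = 0.82700
  l_11 = 0.51687
  l_12 = 0.33855
  l_13 = 0.27118
R₀ = Σ l_x mₓ:
  age 10: 0.82700 × 0 = 0.0000
  age 11: 0.51687 × 20 = 10.3374
  age 12: 0.33855 × 25 = 8.4638
  age 13: 0.27118 × 4 = 1.0847
R₀ = 0.0000 + 10.3374 + 8.4638 + 1.0847 = 19.8859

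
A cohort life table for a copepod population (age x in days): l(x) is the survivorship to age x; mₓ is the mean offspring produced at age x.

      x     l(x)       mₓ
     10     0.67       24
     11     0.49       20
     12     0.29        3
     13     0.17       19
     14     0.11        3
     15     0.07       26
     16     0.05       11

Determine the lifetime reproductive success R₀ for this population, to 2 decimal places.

R₀ = Σ l(x) mₓ:
  age 10: 0.67 × 24 = 16.0800
  age 11: 0.49 × 20 = 9.8000
  age 12: 0.29 × 3 = 0.8700
  age 13: 0.17 × 19 = 3.2300
  age 14: 0.11 × 3 = 0.3300
  age 15: 0.07 × 26 = 1.8200
  age 16: 0.05 × 11 = 0.5500
R₀ = 16.0800 + 9.8000 + 0.8700 + 3.2300 + 0.3300 + 1.8200 + 0.5500 = 32.6800

32.68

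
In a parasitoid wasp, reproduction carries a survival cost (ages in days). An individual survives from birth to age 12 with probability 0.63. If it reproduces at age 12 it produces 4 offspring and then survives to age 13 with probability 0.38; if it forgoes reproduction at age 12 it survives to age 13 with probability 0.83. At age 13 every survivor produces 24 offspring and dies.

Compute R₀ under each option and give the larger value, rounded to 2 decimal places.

breed at age 12: R₀ = 0.63 × (4 + 0.38 × 24) = 0.63 × 13.1200 = 8.2656
delay to age 13: R₀ = 0.63 × (0.83 × 24) = 0.63 × 19.9200 = 12.5496
Higher: delay to age 13 (12.5496).

12.55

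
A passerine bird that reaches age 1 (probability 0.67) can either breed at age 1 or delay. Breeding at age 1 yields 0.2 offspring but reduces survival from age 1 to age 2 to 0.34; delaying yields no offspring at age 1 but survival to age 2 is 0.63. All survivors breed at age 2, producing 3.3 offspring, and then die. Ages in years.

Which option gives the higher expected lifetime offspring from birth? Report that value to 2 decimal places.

1.39

breed at age 1: R₀ = 0.67 × (0.2 + 0.34 × 3.3) = 0.67 × 1.3220 = 0.8857
delay to age 2: R₀ = 0.67 × (0.63 × 3.3) = 0.67 × 2.0790 = 1.3929
Higher: delay to age 2 (1.3929).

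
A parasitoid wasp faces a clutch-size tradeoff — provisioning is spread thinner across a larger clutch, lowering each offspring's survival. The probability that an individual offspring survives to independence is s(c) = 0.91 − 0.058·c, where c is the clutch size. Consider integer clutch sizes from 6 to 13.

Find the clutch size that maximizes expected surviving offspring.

8

Expected surviving offspring = c × s(c):
  c=6: 6 × 0.562 = 3.372
  c=7: 7 × 0.504 = 3.528
  c=8: 8 × 0.446 = 3.568
  c=9: 9 × 0.388 = 3.492
  c=10: 10 × 0.330 = 3.300
  c=11: 11 × 0.272 = 2.992
  c=12: 12 × 0.214 = 2.568
  c=13: 13 × 0.156 = 2.028
Maximum at c = 8 (3.568 surviving offspring).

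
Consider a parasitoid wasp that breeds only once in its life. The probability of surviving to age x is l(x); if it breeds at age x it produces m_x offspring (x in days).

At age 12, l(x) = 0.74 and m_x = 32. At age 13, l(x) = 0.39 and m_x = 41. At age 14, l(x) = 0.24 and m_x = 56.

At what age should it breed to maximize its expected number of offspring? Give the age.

Expected offspring if breeding at age x = l(x) × m_x:
  age 12: 0.74 × 32 = 23.680
  age 13: 0.39 × 41 = 15.990
  age 14: 0.24 × 56 = 13.440
Maximum at age 12 (23.680).

12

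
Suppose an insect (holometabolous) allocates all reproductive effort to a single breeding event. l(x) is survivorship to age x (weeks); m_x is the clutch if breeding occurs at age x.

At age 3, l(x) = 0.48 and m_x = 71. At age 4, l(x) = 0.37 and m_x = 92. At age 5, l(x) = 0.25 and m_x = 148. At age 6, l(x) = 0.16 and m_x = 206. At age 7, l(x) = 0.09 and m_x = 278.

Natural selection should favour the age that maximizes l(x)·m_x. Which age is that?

5

Expected offspring if breeding at age x = l(x) × m_x:
  age 3: 0.48 × 71 = 34.080
  age 4: 0.37 × 92 = 34.040
  age 5: 0.25 × 148 = 37.000
  age 6: 0.16 × 206 = 32.960
  age 7: 0.09 × 278 = 25.020
Maximum at age 5 (37.000).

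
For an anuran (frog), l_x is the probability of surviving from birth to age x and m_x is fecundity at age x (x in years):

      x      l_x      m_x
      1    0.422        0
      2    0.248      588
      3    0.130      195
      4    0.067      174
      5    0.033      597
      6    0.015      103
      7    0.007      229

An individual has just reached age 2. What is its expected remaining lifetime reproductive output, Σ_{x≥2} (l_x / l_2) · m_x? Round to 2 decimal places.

l_2 = 0.248. Conditional survival from age 2 to x is l_x / l_2.
  x=2: (0.248/0.248) × 588 = 588.0000
  x=3: (0.130/0.248) × 195 = 102.2177
  x=4: (0.067/0.248) × 174 = 47.0081
  x=5: (0.033/0.248) × 597 = 79.4395
  x=6: (0.015/0.248) × 103 = 6.2298
  x=7: (0.007/0.248) × 229 = 6.4637
Sum = 588.0000 + 102.2177 + 47.0081 + 79.4395 + 6.2298 + 6.4637 = 829.3589

829.36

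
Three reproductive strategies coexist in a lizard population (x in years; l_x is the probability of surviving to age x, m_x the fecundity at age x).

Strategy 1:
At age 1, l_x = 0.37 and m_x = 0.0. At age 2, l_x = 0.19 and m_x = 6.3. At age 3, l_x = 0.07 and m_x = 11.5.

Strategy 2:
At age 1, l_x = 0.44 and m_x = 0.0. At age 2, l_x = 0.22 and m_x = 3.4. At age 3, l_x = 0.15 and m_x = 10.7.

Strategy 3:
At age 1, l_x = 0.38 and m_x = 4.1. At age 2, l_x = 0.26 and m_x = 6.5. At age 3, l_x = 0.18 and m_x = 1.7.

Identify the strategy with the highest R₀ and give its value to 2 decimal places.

3.55

Strategy 1: R₀ = 0.37×0.0 + 0.19×6.3 + 0.07×11.5 = 2.0020
Strategy 2: R₀ = 0.44×0.0 + 0.22×3.4 + 0.15×10.7 = 2.3530
Strategy 3: R₀ = 0.38×4.1 + 0.26×6.5 + 0.18×1.7 = 3.5540
Highest R₀: strategy 3 with 3.5540.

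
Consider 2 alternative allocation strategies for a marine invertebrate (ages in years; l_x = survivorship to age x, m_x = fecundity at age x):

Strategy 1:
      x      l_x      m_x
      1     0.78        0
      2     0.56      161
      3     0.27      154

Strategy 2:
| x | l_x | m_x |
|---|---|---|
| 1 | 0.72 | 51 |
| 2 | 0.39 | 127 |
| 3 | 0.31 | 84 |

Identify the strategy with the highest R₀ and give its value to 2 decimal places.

Strategy 1: R₀ = 0.78×0 + 0.56×161 + 0.27×154 = 131.7400
Strategy 2: R₀ = 0.72×51 + 0.39×127 + 0.31×84 = 112.2900
Highest R₀: strategy 1 with 131.7400.

131.74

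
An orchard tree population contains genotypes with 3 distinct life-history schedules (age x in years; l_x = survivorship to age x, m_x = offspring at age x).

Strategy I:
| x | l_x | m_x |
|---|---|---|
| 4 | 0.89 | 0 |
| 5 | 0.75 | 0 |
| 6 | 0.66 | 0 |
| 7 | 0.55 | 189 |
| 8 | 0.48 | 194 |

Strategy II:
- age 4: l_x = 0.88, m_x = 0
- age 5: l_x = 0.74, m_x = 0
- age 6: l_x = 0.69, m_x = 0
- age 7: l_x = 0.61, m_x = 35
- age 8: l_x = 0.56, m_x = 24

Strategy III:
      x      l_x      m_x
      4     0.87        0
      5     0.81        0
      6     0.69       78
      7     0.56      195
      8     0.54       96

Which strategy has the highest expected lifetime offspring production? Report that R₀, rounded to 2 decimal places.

Strategy I: R₀ = 0.89×0 + 0.75×0 + 0.66×0 + 0.55×189 + 0.48×194 = 197.0700
Strategy II: R₀ = 0.88×0 + 0.74×0 + 0.69×0 + 0.61×35 + 0.56×24 = 34.7900
Strategy III: R₀ = 0.87×0 + 0.81×0 + 0.69×78 + 0.56×195 + 0.54×96 = 214.8600
Highest R₀: strategy III with 214.8600.

214.86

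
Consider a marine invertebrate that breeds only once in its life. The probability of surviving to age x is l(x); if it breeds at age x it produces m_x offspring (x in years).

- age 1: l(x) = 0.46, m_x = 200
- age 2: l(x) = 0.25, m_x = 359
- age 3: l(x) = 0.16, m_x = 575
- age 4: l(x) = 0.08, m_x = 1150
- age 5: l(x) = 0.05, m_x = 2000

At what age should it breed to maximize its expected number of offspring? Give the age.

Expected offspring if breeding at age x = l(x) × m_x:
  age 1: 0.46 × 200 = 92.000
  age 2: 0.25 × 359 = 89.750
  age 3: 0.16 × 575 = 92.000
  age 4: 0.08 × 1150 = 92.000
  age 5: 0.05 × 2000 = 100.000
Maximum at age 5 (100.000).

5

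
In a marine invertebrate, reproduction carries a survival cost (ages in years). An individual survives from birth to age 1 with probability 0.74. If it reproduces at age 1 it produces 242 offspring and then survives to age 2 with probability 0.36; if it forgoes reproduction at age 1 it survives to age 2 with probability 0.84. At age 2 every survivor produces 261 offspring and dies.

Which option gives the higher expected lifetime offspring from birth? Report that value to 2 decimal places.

248.61

breed at age 1: R₀ = 0.74 × (242 + 0.36 × 261) = 0.74 × 335.9600 = 248.6104
delay to age 2: R₀ = 0.74 × (0.84 × 261) = 0.74 × 219.2400 = 162.2376
Higher: breed at age 1 (248.6104).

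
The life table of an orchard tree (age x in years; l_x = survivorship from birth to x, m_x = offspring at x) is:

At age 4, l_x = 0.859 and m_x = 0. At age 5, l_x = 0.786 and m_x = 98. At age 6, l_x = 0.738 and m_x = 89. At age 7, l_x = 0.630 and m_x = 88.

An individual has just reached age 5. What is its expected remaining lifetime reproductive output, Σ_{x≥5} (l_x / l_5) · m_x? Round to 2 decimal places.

l_5 = 0.786. Conditional survival from age 5 to x is l_x / l_5.
  x=5: (0.786/0.786) × 98 = 98.0000
  x=6: (0.738/0.786) × 89 = 83.5649
  x=7: (0.630/0.786) × 88 = 70.5344
Sum = 98.0000 + 83.5649 + 70.5344 = 252.0992

252.10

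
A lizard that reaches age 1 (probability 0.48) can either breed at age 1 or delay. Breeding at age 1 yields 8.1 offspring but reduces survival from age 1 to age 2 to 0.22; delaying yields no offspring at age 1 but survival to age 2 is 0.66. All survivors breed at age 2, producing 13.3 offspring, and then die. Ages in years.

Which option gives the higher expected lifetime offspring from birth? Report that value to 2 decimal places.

5.29

breed at age 1: R₀ = 0.48 × (8.1 + 0.22 × 13.3) = 0.48 × 11.0260 = 5.2925
delay to age 2: R₀ = 0.48 × (0.66 × 13.3) = 0.48 × 8.7780 = 4.2134
Higher: breed at age 1 (5.2925).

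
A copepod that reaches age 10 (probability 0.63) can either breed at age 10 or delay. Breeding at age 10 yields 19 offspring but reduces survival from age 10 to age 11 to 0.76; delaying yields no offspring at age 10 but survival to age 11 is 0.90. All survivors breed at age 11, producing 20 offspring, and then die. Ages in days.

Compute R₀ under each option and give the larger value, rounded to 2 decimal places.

breed at age 10: R₀ = 0.63 × (19 + 0.76 × 20) = 0.63 × 34.2000 = 21.5460
delay to age 11: R₀ = 0.63 × (0.90 × 20) = 0.63 × 18.0000 = 11.3400
Higher: breed at age 10 (21.5460).

21.55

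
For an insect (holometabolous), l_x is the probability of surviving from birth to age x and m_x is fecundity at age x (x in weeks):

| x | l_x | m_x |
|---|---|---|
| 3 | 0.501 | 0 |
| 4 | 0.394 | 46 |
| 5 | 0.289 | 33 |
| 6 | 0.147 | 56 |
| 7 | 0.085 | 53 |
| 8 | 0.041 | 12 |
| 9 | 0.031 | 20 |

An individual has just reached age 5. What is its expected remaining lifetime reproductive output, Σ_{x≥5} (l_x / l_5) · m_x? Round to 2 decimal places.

l_5 = 0.289. Conditional survival from age 5 to x is l_x / l_5.
  x=5: (0.289/0.289) × 33 = 33.0000
  x=6: (0.147/0.289) × 56 = 28.4844
  x=7: (0.085/0.289) × 53 = 15.5882
  x=8: (0.041/0.289) × 12 = 1.7024
  x=9: (0.031/0.289) × 20 = 2.1453
Sum = 33.0000 + 28.4844 + 15.5882 + 1.7024 + 2.1453 = 80.9204

80.92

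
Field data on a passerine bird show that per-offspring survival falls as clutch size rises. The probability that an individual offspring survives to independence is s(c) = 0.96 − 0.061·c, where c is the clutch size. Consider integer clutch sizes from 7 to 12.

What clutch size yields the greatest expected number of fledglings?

8

Expected fledglings = c × s(c):
  c=7: 7 × 0.533 = 3.731
  c=8: 8 × 0.472 = 3.776
  c=9: 9 × 0.411 = 3.699
  c=10: 10 × 0.350 = 3.500
  c=11: 11 × 0.289 = 3.179
  c=12: 12 × 0.228 = 2.736
Maximum at c = 8 (3.776 fledglings).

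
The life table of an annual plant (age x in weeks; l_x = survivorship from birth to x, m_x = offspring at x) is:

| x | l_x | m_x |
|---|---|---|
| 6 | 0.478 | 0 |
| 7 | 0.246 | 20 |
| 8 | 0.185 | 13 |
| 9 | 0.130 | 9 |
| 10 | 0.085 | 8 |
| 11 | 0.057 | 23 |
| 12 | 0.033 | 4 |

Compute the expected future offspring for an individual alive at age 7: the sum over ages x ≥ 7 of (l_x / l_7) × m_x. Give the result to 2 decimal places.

l_7 = 0.246. Conditional survival from age 7 to x is l_x / l_7.
  x=7: (0.246/0.246) × 20 = 20.0000
  x=8: (0.185/0.246) × 13 = 9.7764
  x=9: (0.130/0.246) × 9 = 4.7561
  x=10: (0.085/0.246) × 8 = 2.7642
  x=11: (0.057/0.246) × 23 = 5.3293
  x=12: (0.033/0.246) × 4 = 0.5366
Sum = 20.0000 + 9.7764 + 4.7561 + 2.7642 + 5.3293 + 0.5366 = 43.1626

43.16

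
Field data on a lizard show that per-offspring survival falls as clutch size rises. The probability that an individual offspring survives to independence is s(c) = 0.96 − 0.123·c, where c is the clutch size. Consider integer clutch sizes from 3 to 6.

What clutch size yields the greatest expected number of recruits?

Expected recruits = c × s(c):
  c=3: 3 × 0.591 = 1.773
  c=4: 4 × 0.468 = 1.872
  c=5: 5 × 0.345 = 1.725
  c=6: 6 × 0.222 = 1.332
Maximum at c = 4 (1.872 recruits).

4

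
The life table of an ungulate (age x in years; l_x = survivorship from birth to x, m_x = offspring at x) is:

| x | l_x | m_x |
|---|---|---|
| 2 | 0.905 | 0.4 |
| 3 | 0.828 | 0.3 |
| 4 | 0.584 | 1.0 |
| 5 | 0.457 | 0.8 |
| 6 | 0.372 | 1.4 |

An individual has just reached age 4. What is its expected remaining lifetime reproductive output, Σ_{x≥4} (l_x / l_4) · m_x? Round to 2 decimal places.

l_4 = 0.584. Conditional survival from age 4 to x is l_x / l_4.
  x=4: (0.584/0.584) × 1.0 = 1.0000
  x=5: (0.457/0.584) × 0.8 = 0.6260
  x=6: (0.372/0.584) × 1.4 = 0.8918
Sum = 1.0000 + 0.6260 + 0.8918 = 2.5178

2.52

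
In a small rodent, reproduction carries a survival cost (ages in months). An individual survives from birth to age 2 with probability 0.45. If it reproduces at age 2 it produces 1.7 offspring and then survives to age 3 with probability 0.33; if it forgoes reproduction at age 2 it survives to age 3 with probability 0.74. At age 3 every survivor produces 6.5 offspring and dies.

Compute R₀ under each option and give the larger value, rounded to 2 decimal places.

2.16

breed at age 2: R₀ = 0.45 × (1.7 + 0.33 × 6.5) = 0.45 × 3.8450 = 1.7302
delay to age 3: R₀ = 0.45 × (0.74 × 6.5) = 0.45 × 4.8100 = 2.1645
Higher: delay to age 3 (2.1645).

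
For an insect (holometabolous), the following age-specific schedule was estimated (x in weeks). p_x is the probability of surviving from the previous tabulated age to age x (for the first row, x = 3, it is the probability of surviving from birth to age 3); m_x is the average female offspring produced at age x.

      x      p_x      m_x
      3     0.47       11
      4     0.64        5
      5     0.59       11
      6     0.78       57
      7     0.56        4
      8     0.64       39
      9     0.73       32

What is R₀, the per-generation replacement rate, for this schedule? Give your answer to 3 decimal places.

Survivorship from birth: l_x = p_3·p_4·…·p_x.
  l_3 = 0.47000
  l_4 = 0.30080
  l_5 = 0.17747
  l_6 = 0.13843
  l_7 = 0.07752
  l_8 = 0.04961
  l_9 = 0.03622
R₀ = Σ l_x m_x:
  age 3: 0.47000 × 11 = 5.1700
  age 4: 0.30080 × 5 = 1.5040
  age 5: 0.17747 × 11 = 1.9522
  age 6: 0.13843 × 57 = 7.8905
  age 7: 0.07752 × 4 = 0.3101
  age 8: 0.04961 × 39 = 1.9348
  age 9: 0.03622 × 32 = 1.1590
R₀ = 5.1700 + 1.5040 + 1.9522 + 7.8905 + 0.3101 + 1.9348 + 1.1590 = 19.9206

19.921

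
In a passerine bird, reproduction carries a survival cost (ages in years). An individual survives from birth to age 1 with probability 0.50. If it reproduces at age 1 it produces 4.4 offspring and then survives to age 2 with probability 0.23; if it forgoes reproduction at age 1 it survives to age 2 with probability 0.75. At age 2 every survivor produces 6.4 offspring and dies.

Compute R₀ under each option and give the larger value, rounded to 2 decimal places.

2.94

breed at age 1: R₀ = 0.50 × (4.4 + 0.23 × 6.4) = 0.50 × 5.8720 = 2.9360
delay to age 2: R₀ = 0.50 × (0.75 × 6.4) = 0.50 × 4.8000 = 2.4000
Higher: breed at age 1 (2.9360).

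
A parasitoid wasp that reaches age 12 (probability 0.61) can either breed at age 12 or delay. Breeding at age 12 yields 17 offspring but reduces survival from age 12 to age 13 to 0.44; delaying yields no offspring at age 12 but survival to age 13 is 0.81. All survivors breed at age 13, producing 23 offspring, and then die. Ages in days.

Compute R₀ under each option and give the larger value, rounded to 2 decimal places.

breed at age 12: R₀ = 0.61 × (17 + 0.44 × 23) = 0.61 × 27.1200 = 16.5432
delay to age 13: R₀ = 0.61 × (0.81 × 23) = 0.61 × 18.6300 = 11.3643
Higher: breed at age 12 (16.5432).

16.54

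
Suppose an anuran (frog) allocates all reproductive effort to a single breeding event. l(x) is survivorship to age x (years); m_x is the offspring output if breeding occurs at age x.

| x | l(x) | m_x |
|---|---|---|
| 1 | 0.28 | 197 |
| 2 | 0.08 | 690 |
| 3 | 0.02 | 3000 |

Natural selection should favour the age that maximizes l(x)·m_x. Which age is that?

3

Expected offspring if breeding at age x = l(x) × m_x:
  age 1: 0.28 × 197 = 55.160
  age 2: 0.08 × 690 = 55.200
  age 3: 0.02 × 3000 = 60.000
Maximum at age 3 (60.000).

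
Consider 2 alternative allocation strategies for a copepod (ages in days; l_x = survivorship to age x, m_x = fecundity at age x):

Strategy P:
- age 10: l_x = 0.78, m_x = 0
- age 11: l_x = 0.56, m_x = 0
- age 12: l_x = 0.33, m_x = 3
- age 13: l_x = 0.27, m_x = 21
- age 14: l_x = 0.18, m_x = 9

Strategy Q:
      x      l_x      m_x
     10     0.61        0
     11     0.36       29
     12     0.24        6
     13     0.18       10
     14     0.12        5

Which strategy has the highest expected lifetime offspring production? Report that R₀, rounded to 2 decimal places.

14.28

Strategy P: R₀ = 0.78×0 + 0.56×0 + 0.33×3 + 0.27×21 + 0.18×9 = 8.2800
Strategy Q: R₀ = 0.61×0 + 0.36×29 + 0.24×6 + 0.18×10 + 0.12×5 = 14.2800
Highest R₀: strategy Q with 14.2800.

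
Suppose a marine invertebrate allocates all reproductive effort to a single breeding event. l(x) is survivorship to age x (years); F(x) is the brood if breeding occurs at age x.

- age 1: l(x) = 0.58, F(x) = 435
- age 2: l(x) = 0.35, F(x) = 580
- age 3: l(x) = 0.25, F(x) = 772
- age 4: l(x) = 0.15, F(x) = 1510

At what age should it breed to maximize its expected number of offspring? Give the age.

Expected offspring if breeding at age x = l(x) × F(x):
  age 1: 0.58 × 435 = 252.300
  age 2: 0.35 × 580 = 203.000
  age 3: 0.25 × 772 = 193.000
  age 4: 0.15 × 1510 = 226.500
Maximum at age 1 (252.300).

1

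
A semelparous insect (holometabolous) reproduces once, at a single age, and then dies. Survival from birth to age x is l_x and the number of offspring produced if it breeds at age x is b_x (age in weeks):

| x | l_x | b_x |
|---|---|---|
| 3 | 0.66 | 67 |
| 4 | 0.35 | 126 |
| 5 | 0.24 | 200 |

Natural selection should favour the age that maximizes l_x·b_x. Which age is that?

5

Expected offspring if breeding at age x = l_x × b_x:
  age 3: 0.66 × 67 = 44.220
  age 4: 0.35 × 126 = 44.100
  age 5: 0.24 × 200 = 48.000
Maximum at age 5 (48.000).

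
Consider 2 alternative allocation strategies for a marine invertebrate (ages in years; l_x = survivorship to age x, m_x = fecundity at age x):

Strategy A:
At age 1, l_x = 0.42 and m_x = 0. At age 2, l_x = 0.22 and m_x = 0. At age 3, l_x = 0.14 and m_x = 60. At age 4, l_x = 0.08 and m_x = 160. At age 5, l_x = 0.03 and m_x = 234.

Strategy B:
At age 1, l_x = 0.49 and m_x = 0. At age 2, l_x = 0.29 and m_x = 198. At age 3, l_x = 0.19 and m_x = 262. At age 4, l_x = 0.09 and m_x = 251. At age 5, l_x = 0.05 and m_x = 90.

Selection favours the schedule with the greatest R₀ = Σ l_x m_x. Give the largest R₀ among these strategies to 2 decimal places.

134.29

Strategy A: R₀ = 0.42×0 + 0.22×0 + 0.14×60 + 0.08×160 + 0.03×234 = 28.2200
Strategy B: R₀ = 0.49×0 + 0.29×198 + 0.19×262 + 0.09×251 + 0.05×90 = 134.2900
Highest R₀: strategy B with 134.2900.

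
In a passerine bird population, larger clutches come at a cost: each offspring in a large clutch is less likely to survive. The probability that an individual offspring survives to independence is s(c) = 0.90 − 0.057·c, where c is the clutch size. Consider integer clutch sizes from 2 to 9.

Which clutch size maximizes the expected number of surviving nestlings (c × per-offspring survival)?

Expected surviving nestlings = c × s(c):
  c=2: 2 × 0.786 = 1.572
  c=3: 3 × 0.729 = 2.187
  c=4: 4 × 0.672 = 2.688
  c=5: 5 × 0.615 = 3.075
  c=6: 6 × 0.558 = 3.348
  c=7: 7 × 0.501 = 3.507
  c=8: 8 × 0.444 = 3.552
  c=9: 9 × 0.387 = 3.483
Maximum at c = 8 (3.552 surviving nestlings).

8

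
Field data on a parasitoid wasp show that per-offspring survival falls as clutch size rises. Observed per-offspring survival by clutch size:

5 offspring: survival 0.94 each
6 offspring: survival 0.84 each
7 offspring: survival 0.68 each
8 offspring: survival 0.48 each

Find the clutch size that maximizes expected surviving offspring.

6

Expected surviving offspring = c × s(c):
  c=5: 5 × 0.94 = 4.700
  c=6: 6 × 0.84 = 5.040
  c=7: 7 × 0.68 = 4.760
  c=8: 8 × 0.48 = 3.840
Maximum at c = 6 (5.040 surviving offspring).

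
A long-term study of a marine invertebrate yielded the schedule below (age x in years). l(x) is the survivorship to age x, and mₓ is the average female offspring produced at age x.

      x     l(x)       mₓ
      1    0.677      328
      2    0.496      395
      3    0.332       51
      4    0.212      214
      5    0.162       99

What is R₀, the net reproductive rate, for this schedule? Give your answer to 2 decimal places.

496.31

R₀ = Σ l(x) mₓ:
  age 1: 0.677 × 328 = 222.0560
  age 2: 0.496 × 395 = 195.9200
  age 3: 0.332 × 51 = 16.9320
  age 4: 0.212 × 214 = 45.3680
  age 5: 0.162 × 99 = 16.0380
R₀ = 222.0560 + 195.9200 + 16.9320 + 45.3680 + 16.0380 = 496.3140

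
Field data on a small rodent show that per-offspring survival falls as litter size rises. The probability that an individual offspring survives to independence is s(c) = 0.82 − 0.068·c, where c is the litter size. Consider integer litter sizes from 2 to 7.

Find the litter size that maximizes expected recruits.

Expected recruits = c × s(c):
  c=2: 2 × 0.684 = 1.368
  c=3: 3 × 0.616 = 1.848
  c=4: 4 × 0.548 = 2.192
  c=5: 5 × 0.480 = 2.400
  c=6: 6 × 0.412 = 2.472
  c=7: 7 × 0.344 = 2.408
Maximum at c = 6 (2.472 recruits).

6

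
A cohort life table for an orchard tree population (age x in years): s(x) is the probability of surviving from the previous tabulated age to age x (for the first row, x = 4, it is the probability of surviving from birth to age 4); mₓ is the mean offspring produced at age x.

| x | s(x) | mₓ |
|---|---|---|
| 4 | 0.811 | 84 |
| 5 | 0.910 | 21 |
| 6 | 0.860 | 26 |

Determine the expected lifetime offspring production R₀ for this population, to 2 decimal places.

100.12

Survivorship from birth: l_x = s_4·s_5·…·s_x.
  l_4 = 0.81100
  l_5 = 0.73801
  l_6 = 0.63469
R₀ = Σ l_x mₓ:
  age 4: 0.81100 × 84 = 68.1240
  age 5: 0.73801 × 21 = 15.4982
  age 6: 0.63469 × 26 = 16.5019
R₀ = 68.1240 + 15.4982 + 16.5019 = 100.1242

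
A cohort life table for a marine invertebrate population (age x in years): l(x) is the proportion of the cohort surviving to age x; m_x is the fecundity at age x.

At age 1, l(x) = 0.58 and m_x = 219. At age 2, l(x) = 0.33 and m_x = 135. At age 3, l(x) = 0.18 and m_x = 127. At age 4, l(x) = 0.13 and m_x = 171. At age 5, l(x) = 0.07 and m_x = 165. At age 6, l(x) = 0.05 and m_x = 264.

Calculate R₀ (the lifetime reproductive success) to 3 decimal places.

241.410

R₀ = Σ l(x) m_x:
  age 1: 0.58 × 219 = 127.0200
  age 2: 0.33 × 135 = 44.5500
  age 3: 0.18 × 127 = 22.8600
  age 4: 0.13 × 171 = 22.2300
  age 5: 0.07 × 165 = 11.5500
  age 6: 0.05 × 264 = 13.2000
R₀ = 127.0200 + 44.5500 + 22.8600 + 22.2300 + 11.5500 + 13.2000 = 241.4100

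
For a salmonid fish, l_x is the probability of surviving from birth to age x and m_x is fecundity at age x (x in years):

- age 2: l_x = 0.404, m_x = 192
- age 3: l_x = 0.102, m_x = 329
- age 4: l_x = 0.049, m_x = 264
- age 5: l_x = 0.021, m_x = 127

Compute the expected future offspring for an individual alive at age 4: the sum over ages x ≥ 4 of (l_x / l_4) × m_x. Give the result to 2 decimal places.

318.43

l_4 = 0.049. Conditional survival from age 4 to x is l_x / l_4.
  x=4: (0.049/0.049) × 264 = 264.0000
  x=5: (0.021/0.049) × 127 = 54.4286
Sum = 264.0000 + 54.4286 = 318.4286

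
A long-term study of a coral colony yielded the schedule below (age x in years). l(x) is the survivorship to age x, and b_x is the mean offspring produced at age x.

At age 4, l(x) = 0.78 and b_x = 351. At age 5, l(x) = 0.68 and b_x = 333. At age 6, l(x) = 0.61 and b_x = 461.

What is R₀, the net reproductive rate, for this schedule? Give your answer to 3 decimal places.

R₀ = Σ l(x) b_x:
  age 4: 0.78 × 351 = 273.7800
  age 5: 0.68 × 333 = 226.4400
  age 6: 0.61 × 461 = 281.2100
R₀ = 273.7800 + 226.4400 + 281.2100 = 781.4300

781.430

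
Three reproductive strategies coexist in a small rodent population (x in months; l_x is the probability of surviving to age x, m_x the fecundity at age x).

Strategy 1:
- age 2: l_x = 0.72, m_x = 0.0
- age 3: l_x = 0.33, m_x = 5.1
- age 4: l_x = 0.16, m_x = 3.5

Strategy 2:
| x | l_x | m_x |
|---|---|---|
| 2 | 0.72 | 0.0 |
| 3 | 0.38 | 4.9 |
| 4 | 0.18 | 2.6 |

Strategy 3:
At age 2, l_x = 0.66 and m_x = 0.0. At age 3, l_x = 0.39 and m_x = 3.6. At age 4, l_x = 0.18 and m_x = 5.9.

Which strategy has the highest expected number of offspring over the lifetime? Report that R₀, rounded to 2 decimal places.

Strategy 1: R₀ = 0.72×0.0 + 0.33×5.1 + 0.16×3.5 = 2.2430
Strategy 2: R₀ = 0.72×0.0 + 0.38×4.9 + 0.18×2.6 = 2.3300
Strategy 3: R₀ = 0.66×0.0 + 0.39×3.6 + 0.18×5.9 = 2.4660
Highest R₀: strategy 3 with 2.4660.

2.47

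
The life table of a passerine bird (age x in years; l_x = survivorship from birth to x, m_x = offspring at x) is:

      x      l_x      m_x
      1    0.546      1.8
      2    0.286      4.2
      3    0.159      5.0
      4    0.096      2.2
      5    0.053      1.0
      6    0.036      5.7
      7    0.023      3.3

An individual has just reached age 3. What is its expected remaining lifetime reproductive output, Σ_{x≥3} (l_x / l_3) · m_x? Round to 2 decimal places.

l_3 = 0.159. Conditional survival from age 3 to x is l_x / l_3.
  x=3: (0.159/0.159) × 5.0 = 5.0000
  x=4: (0.096/0.159) × 2.2 = 1.3283
  x=5: (0.053/0.159) × 1.0 = 0.3333
  x=6: (0.036/0.159) × 5.7 = 1.2906
  x=7: (0.023/0.159) × 3.3 = 0.4774
Sum = 5.0000 + 1.3283 + 0.3333 + 1.2906 + 0.4774 = 8.4296

8.43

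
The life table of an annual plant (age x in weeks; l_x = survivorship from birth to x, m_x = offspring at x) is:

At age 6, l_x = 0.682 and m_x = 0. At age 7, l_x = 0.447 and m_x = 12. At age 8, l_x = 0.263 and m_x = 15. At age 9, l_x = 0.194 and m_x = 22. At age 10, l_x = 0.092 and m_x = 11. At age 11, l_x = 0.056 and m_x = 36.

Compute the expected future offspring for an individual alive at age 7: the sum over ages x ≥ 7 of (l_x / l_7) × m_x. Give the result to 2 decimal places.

37.15

l_7 = 0.447. Conditional survival from age 7 to x is l_x / l_7.
  x=7: (0.447/0.447) × 12 = 12.0000
  x=8: (0.263/0.447) × 15 = 8.8255
  x=9: (0.194/0.447) × 22 = 9.5481
  x=10: (0.092/0.447) × 11 = 2.2640
  x=11: (0.056/0.447) × 36 = 4.5101
Sum = 12.0000 + 8.8255 + 9.5481 + 2.2640 + 4.5101 = 37.1477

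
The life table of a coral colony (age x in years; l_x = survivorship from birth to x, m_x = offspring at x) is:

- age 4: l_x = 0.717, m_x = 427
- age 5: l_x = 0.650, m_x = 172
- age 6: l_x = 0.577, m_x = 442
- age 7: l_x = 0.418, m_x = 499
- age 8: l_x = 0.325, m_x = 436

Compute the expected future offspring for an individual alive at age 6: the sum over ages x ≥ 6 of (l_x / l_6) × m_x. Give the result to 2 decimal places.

1049.07

l_6 = 0.577. Conditional survival from age 6 to x is l_x / l_6.
  x=6: (0.577/0.577) × 442 = 442.0000
  x=7: (0.418/0.577) × 499 = 361.4939
  x=8: (0.325/0.577) × 436 = 245.5806
Sum = 442.0000 + 361.4939 + 245.5806 = 1049.0745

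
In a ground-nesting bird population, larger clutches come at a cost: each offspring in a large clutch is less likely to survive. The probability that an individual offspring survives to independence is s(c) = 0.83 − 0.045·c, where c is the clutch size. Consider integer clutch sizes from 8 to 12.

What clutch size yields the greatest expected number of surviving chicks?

Expected surviving chicks = c × s(c):
  c=8: 8 × 0.470 = 3.760
  c=9: 9 × 0.425 = 3.825
  c=10: 10 × 0.380 = 3.800
  c=11: 11 × 0.335 = 3.685
  c=12: 12 × 0.290 = 3.480
Maximum at c = 9 (3.825 surviving chicks).

9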